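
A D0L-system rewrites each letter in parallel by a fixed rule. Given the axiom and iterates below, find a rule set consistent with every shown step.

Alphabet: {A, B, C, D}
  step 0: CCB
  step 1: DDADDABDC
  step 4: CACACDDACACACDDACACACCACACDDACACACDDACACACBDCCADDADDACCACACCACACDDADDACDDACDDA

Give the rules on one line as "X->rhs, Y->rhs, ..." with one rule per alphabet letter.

A->C, B->BDC, C->DDA, D->CA

  step 0 ⇒ step 1: CCB ⇒ DDA·DDA·BDC
    B ↦ BDC
    C ↦ DDA
    A ↦ C  (constrained at step 1)
    D ↦ CA  (constrained at step 1)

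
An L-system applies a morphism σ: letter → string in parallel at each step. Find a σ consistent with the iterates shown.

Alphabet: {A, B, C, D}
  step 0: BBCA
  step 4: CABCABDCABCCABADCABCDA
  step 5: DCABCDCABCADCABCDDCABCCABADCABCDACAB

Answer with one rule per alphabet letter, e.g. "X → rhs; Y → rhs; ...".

A->CAB, B->C, C->D, D->A

  step 4 ⇒ step 5: CABCABDCABCCABADCABCDA ⇒ D·CAB·C·D·CAB·C·A·D·CAB·C·D·D·CAB·C·CAB·A·D·CAB·C·D·A·CAB
    A ↦ CAB
    B ↦ C
    C ↦ D
    D ↦ A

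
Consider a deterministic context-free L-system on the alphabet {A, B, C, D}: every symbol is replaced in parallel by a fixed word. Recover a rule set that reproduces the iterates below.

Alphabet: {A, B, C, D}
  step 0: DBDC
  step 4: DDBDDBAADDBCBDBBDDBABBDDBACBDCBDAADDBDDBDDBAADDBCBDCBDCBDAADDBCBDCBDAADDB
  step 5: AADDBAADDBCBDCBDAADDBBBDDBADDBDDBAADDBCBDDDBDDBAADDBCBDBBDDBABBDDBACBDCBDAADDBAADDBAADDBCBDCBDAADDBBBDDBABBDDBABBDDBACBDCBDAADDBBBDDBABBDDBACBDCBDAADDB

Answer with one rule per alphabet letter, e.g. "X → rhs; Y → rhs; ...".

A->CBD, B->DDB, C->BB, D->A

  step 4 ⇒ step 5: DDBDDBAADDBCBDBBDDBABBDDBACBDCBDAADDBDDBDDBAADDBCBDCBDCBDAADDBCBDCBDAADDB ⇒ A·A·DDB·A·A·DDB·CBD·CBD·A·A·DDB·BB·DDB·A·DDB·DDB·A·A·DDB·CBD·DDB·DDB·A·A·DDB·CBD·BB·DDB·A·BB·DDB·A·CBD·CBD·A·A·DDB·A·A·DDB·A·A·DDB·CBD·CBD·A·A·DDB·BB·DDB·A·BB·DDB·A·BB·DDB·A·CBD·CBD·A·A·DDB·BB·DDB·A·BB·DDB·A·CBD·CBD·A·A·DDB
    A ↦ CBD
    B ↦ DDB
    C ↦ BB
    D ↦ A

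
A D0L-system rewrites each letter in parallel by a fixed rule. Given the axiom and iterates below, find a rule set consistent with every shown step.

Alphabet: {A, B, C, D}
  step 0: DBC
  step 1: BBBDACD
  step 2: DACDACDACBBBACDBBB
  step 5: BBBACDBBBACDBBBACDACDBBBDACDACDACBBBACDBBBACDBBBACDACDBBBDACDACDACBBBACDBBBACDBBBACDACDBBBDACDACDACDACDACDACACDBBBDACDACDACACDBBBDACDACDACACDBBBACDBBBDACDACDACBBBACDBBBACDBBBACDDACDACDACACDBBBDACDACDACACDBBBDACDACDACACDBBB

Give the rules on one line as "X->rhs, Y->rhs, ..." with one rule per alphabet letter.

A->AC, B->DAC, C->D, D->BBB

  step 1 ⇒ step 2: BBBDACD ⇒ DAC·DAC·DAC·BBB·AC·D·BBB
    A ↦ AC
    B ↦ DAC
    C ↦ D
    D ↦ BBB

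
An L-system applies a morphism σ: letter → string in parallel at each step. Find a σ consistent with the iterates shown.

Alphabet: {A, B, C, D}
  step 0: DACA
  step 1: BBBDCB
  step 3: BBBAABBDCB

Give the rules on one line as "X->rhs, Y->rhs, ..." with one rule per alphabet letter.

A->B, B->A, C->DC, D->BB

  step 0 ⇒ step 1: DACA ⇒ BB·B·DC·B
    A ↦ B
    C ↦ DC
    D ↦ BB
    B ↦ A  (constrained at step 1)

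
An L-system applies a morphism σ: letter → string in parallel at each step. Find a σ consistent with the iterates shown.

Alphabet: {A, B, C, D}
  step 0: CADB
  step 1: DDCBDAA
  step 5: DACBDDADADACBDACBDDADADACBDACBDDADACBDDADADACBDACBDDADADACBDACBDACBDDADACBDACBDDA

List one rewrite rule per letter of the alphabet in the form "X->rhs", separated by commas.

  step 0 ⇒ step 1: CADB ⇒ DD·CB·DA·A
    A ↦ CB
    B ↦ A
    C ↦ DD
    D ↦ DA

A->CB, B->A, C->DD, D->DA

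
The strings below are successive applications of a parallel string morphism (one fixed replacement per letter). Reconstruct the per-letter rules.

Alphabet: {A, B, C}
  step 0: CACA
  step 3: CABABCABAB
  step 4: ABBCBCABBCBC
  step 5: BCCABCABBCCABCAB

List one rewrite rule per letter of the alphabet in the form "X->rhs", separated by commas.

A->B, B->C, C->AB

  step 4 ⇒ step 5: ABBCBCABBCBC ⇒ B·C·C·AB·C·AB·B·C·C·AB·C·AB
    A ↦ B
    B ↦ C
    C ↦ AB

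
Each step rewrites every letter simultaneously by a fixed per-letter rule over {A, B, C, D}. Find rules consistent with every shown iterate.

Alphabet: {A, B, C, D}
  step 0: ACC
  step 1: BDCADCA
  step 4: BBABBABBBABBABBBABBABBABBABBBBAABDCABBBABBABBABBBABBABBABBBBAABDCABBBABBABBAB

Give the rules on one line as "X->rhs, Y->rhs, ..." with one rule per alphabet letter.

  step 0 ⇒ step 1: ACC ⇒ B·DCA·DCA
    A ↦ B
    C ↦ DCA
    B ↦ BBA  (constrained at step 1)
    D ↦ AB  (constrained at step 1)

A->B, B->BBA, C->DCA, D->AB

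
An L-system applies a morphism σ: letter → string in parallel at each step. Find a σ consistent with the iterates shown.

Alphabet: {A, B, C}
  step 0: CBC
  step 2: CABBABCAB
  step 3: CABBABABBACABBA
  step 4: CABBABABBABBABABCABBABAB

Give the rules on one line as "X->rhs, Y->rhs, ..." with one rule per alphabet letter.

  step 3 ⇒ step 4: CABBABABBACABBA ⇒ CA·B·BA·BA·B·BA·B·BA·BA·B·CA·B·BA·BA·B
    A ↦ B
    B ↦ BA
    C ↦ CA

A->B, B->BA, C->CA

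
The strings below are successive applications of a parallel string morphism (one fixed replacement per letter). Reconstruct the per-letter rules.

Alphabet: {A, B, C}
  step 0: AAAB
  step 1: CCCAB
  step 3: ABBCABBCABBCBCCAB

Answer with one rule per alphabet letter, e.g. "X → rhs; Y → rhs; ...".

  step 0 ⇒ step 1: AAAB ⇒ C·C·C·AB
    A ↦ C
    B ↦ AB
    C ↦ BC  (constrained at step 1)

A->C, B->AB, C->BC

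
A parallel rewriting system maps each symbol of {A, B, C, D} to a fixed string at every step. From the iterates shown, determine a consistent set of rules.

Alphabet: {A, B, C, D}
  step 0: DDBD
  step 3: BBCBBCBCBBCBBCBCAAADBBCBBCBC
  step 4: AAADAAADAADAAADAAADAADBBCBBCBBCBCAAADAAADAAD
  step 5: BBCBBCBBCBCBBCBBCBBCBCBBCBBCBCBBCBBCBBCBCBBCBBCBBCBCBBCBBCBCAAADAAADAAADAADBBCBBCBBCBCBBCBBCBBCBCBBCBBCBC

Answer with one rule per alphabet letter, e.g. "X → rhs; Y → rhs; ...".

  step 4 ⇒ step 5: AAADAAADAADAAADAAADAADBBCBBCBBCBCAAADAAADAAD ⇒ BBC·BBC·BBC·BC·BBC·BBC·BBC·BC·BBC·BBC·BC·BBC·BBC·BBC·BC·BBC·BBC·BBC·BC·BBC·BBC·BC·A·A·AD·A·A·AD·A·A·AD·A·AD·BBC·BBC·BBC·BC·BBC·BBC·BBC·BC·BBC·BBC·BC
    A ↦ BBC
    B ↦ A
    C ↦ AD
    D ↦ BC

A->BBC, B->A, C->AD, D->BC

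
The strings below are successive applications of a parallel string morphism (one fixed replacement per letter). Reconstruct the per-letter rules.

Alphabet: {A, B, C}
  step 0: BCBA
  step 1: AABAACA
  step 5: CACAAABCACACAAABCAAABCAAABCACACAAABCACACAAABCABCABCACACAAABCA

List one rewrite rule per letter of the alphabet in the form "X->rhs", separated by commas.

  step 0 ⇒ step 1: BCBA ⇒ AA·B·AA·CA
    A ↦ CA
    B ↦ AA
    C ↦ B

A->CA, B->AA, C->B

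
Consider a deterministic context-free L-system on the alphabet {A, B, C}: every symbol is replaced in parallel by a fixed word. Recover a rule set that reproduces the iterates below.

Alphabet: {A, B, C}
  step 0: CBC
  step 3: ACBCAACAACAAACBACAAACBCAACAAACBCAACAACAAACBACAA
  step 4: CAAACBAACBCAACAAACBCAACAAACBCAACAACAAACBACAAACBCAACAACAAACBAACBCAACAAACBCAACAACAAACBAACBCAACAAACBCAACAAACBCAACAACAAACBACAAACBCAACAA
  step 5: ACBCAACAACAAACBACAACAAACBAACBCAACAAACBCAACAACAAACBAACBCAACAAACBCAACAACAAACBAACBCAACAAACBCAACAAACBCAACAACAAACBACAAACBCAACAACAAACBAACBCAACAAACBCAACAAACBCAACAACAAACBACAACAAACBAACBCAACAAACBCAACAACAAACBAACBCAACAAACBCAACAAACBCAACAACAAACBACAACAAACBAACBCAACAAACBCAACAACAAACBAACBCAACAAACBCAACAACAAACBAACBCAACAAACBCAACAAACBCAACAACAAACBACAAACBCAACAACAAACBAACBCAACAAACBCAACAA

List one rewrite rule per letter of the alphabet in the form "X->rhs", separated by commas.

A->CAA, B->A, C->ACB

  step 4 ⇒ step 5: CAAACBAACBCAACAAACBCAACAAACBCAACAACAAACBACAAACBCAACAACAAACBAACBCAACAAACBCAACAACAAACBAACBCAACAAACBCAACAAACBCAACAACAAACBACAAACBCAACAA ⇒ ACB·CAA·CAA·CAA·ACB·A·CAA·CAA·ACB·A·ACB·CAA·CAA·ACB·CAA·CAA·CAA·ACB·A·ACB·CAA·CAA·ACB·CAA·CAA·CAA·ACB·A·ACB·CAA·CAA·ACB·CAA·CAA·ACB·CAA·CAA·CAA·ACB·A·CAA·ACB·CAA·CAA·CAA·ACB·A·ACB·CAA·CAA·ACB·CAA·CAA·ACB·CAA·CAA·CAA·ACB·A·CAA·CAA·ACB·A·ACB·CAA·CAA·ACB·CAA·CAA·CAA·ACB·A·ACB·CAA·CAA·ACB·CAA·CAA·ACB·CAA·CAA·CAA·ACB·A·CAA·CAA·ACB·A·ACB·CAA·CAA·ACB·CAA·CAA·CAA·ACB·A·ACB·CAA·CAA·ACB·CAA·CAA·CAA·ACB·A·ACB·CAA·CAA·ACB·CAA·CAA·ACB·CAA·CAA·CAA·ACB·A·CAA·ACB·CAA·CAA·CAA·ACB·A·ACB·CAA·CAA·ACB·CAA·CAA
    A ↦ CAA
    B ↦ A
    C ↦ ACB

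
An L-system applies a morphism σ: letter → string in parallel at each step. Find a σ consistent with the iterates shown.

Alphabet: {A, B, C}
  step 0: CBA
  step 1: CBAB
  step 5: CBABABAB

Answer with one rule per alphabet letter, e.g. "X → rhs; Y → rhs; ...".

  step 0 ⇒ step 1: CBA ⇒ CB·A·B
    A ↦ B
    B ↦ A
    C ↦ CB

A->B, B->A, C->CB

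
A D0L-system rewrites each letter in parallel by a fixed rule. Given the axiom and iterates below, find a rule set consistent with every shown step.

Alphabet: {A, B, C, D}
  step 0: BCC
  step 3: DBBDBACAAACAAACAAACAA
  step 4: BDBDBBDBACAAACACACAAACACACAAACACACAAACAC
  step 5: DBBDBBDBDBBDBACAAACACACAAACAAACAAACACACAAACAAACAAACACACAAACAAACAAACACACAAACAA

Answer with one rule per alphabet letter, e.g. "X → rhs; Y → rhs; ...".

  step 4 ⇒ step 5: BDBDBBDBACAAACACACAAACACACAAACACACAAACAC ⇒ DB·B·DB·B·DB·DB·B·DB·AC·AA·AC·AC·AC·AA·AC·AA·AC·AA·AC·AC·AC·AA·AC·AA·AC·AA·AC·AC·AC·AA·AC·AA·AC·AA·AC·AC·AC·AA·AC·AA
    A ↦ AC
    B ↦ DB
    C ↦ AA
    D ↦ B

A->AC, B->DB, C->AA, D->B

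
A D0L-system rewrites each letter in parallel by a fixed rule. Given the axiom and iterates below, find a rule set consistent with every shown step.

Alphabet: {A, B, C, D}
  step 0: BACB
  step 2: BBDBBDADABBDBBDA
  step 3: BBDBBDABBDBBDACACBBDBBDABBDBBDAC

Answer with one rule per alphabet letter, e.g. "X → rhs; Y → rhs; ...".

A->C, B->BBD, C->D, D->A

  step 2 ⇒ step 3: BBDBBDADABBDBBDA ⇒ BBD·BBD·A·BBD·BBD·A·C·A·C·BBD·BBD·A·BBD·BBD·A·C
    A ↦ C
    B ↦ BBD
    D ↦ A
    C ↦ D  (constrained at step 0)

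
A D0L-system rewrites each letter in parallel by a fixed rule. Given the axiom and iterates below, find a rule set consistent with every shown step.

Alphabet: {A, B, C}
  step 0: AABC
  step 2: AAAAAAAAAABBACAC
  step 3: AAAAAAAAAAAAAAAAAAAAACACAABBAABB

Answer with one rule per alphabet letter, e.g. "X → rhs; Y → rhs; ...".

  step 2 ⇒ step 3: AAAAAAAAAABBACAC ⇒ AA·AA·AA·AA·AA·AA·AA·AA·AA·AA·AC·AC·AA·BB·AA·BB
    A ↦ AA
    B ↦ AC
    C ↦ BB

A->AA, B->AC, C->BB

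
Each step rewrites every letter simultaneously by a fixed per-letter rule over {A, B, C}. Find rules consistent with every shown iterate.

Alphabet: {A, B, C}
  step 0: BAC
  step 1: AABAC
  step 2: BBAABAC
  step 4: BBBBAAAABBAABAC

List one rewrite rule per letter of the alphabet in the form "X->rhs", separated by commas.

  step 1 ⇒ step 2: AABAC ⇒ B·B·AA·B·AC
    A ↦ B
    B ↦ AA
    C ↦ AC

A->B, B->AA, C->AC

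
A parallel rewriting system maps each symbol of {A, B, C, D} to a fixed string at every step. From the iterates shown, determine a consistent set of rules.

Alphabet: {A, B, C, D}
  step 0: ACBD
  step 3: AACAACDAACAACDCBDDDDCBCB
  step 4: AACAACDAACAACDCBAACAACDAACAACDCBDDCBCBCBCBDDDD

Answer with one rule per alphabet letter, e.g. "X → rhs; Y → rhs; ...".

A->AAC, B->D, C->D, D->CB

  step 3 ⇒ step 4: AACAACDAACAACDCBDDDDCBCB ⇒ AAC·AAC·D·AAC·AAC·D·CB·AAC·AAC·D·AAC·AAC·D·CB·D·D·CB·CB·CB·CB·D·D·D·D
    A ↦ AAC
    B ↦ D
    C ↦ D
    D ↦ CB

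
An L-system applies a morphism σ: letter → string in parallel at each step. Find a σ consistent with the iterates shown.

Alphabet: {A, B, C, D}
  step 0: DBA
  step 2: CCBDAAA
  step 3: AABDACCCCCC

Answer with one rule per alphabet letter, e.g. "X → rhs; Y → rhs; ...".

  step 2 ⇒ step 3: CCBDAAA ⇒ A·A·BD·A·CC·CC·CC
    A ↦ CC
    B ↦ BD
    C ↦ A
    D ↦ A

A->CC, B->BD, C->A, D->A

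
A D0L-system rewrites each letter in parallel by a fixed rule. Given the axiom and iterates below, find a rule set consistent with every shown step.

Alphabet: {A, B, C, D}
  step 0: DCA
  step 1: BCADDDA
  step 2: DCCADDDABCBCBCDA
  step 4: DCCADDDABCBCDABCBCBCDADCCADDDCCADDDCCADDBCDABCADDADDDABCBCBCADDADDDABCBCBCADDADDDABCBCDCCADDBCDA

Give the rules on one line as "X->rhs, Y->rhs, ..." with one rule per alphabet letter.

A->DA, B->DCC, C->ADD, D->BC

  step 1 ⇒ step 2: BCADDDA ⇒ DCC·ADD·DA·BC·BC·BC·DA
    A ↦ DA
    B ↦ DCC
    C ↦ ADD
    D ↦ BC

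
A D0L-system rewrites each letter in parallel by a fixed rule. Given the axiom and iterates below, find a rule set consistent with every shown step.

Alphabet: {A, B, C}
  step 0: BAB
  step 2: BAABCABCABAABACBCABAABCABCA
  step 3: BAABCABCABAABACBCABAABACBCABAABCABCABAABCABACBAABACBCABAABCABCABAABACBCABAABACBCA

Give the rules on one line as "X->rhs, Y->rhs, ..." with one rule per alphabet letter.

A->BCA, B->BAA, C->BAC

  step 2 ⇒ step 3: BAABCABCABAABACBCABAABCABCA ⇒ BAA·BCA·BCA·BAA·BAC·BCA·BAA·BAC·BCA·BAA·BCA·BCA·BAA·BCA·BAC·BAA·BAC·BCA·BAA·BCA·BCA·BAA·BAC·BCA·BAA·BAC·BCA
    A ↦ BCA
    B ↦ BAA
    C ↦ BAC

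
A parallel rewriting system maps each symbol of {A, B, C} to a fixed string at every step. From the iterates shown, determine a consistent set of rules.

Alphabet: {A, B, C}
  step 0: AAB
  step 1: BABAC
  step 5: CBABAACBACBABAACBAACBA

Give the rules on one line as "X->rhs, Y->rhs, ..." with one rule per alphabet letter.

  step 0 ⇒ step 1: AAB ⇒ BA·BA·C
    A ↦ BA
    B ↦ C
    C ↦ A  (constrained at step 1)

A->BA, B->C, C->A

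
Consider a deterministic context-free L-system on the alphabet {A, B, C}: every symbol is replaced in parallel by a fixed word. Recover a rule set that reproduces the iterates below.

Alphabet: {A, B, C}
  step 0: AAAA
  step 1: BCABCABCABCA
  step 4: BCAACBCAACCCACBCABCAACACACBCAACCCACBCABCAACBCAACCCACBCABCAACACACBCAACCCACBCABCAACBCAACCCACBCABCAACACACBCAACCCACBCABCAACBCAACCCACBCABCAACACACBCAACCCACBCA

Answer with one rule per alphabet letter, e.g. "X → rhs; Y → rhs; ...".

A->BCA, B->CC, C->AC

  step 0 ⇒ step 1: AAAA ⇒ BCA·BCA·BCA·BCA
    A ↦ BCA
    B ↦ CC  (constrained at step 1)
    C ↦ AC  (constrained at step 1)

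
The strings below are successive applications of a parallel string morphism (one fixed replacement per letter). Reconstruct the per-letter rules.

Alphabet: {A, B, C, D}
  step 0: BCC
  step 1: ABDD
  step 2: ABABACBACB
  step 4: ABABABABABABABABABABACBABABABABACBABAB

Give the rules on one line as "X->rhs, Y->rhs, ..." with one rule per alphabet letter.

A->AB, B->AB, C->D, D->ACB

  step 1 ⇒ step 2: ABDD ⇒ AB·AB·ACB·ACB
    A ↦ AB
    B ↦ AB
    D ↦ ACB
  step 0 ⇒ step 1: BCC ⇒ AB·D·D
    C ↦ D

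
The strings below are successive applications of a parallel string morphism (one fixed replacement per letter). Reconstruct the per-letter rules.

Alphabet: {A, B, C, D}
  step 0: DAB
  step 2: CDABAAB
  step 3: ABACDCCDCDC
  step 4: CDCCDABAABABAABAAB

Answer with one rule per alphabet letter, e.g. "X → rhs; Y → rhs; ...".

  step 3 ⇒ step 4: ABACDCCDCDC ⇒ CD·C·CD·AB·A·AB·AB·A·AB·A·AB
    A ↦ CD
    B ↦ C
    C ↦ AB
    D ↦ A

A->CD, B->C, C->AB, D->A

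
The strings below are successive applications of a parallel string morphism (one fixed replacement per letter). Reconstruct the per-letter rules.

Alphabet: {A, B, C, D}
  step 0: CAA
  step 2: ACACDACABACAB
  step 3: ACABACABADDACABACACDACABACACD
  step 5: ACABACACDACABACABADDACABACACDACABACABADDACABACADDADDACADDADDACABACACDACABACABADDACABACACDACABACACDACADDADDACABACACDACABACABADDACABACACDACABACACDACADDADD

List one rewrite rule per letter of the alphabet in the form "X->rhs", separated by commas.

  step 2 ⇒ step 3: ACACDACABACAB ⇒ AC·AB·AC·AB·ADD·AC·AB·AC·ACD·AC·AB·AC·ACD
    A ↦ AC
    B ↦ ACD
    C ↦ AB
    D ↦ ADD

A->AC, B->ACD, C->AB, D->ADD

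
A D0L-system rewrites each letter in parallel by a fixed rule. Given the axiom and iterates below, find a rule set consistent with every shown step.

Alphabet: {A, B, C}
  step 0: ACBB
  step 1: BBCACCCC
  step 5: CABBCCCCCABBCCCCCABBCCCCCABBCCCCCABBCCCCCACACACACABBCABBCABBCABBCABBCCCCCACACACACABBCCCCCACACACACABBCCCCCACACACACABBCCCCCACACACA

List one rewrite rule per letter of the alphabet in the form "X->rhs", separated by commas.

  step 0 ⇒ step 1: ACBB ⇒ BB·CA·CC·CC
    A ↦ BB
    B ↦ CC
    C ↦ CA

A->BB, B->CC, C->CA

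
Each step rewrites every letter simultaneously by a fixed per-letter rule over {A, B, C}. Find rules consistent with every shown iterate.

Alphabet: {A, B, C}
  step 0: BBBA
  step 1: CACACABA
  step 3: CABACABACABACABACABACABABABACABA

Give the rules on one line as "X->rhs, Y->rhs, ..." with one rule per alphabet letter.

  step 0 ⇒ step 1: BBBA ⇒ CA·CA·CA·BA
    A ↦ BA
    B ↦ CA
    C ↦ BA  (constrained at step 1)

A->BA, B->CA, C->BA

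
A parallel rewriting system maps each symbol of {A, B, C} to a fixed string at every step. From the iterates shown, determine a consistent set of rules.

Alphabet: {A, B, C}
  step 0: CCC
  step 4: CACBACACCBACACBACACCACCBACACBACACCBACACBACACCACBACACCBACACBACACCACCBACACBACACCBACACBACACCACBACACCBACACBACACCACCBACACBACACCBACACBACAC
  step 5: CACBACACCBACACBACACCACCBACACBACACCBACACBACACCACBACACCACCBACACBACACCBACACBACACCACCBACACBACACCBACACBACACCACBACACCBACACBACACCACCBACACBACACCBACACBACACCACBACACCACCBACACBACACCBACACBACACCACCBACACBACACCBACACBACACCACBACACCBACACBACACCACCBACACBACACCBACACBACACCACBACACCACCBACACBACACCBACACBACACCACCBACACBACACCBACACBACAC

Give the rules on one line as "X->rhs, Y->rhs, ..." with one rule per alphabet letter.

A->BA, B->C, C->CAC

  step 4 ⇒ step 5: CACBACACCBACACBACACCACCBACACBACACCBACACBACACCACBACACCBACACBACACCACCBACACBACACCBACACBACACCACBACACCBACACBACACCACCBACACBACACCBACACBACAC ⇒ CAC·BA·CAC·C·BA·CAC·BA·CAC·CAC·C·BA·CAC·BA·CAC·C·BA·CAC·BA·CAC·CAC·BA·CAC·CAC·C·BA·CAC·BA·CAC·C·BA·CAC·BA·CAC·CAC·C·BA·CAC·BA·CAC·C·BA·CAC·BA·CAC·CAC·BA·CAC·C·BA·CAC·BA·CAC·CAC·C·BA·CAC·BA·CAC·C·BA·CAC·BA·CAC·CAC·BA·CAC·CAC·C·BA·CAC·BA·CAC·C·BA·CAC·BA·CAC·CAC·C·BA·CAC·BA·CAC·C·BA·CAC·BA·CAC·CAC·BA·CAC·C·BA·CAC·BA·CAC·CAC·C·BA·CAC·BA·CAC·C·BA·CAC·BA·CAC·CAC·BA·CAC·CAC·C·BA·CAC·BA·CAC·C·BA·CAC·BA·CAC·CAC·C·BA·CAC·BA·CAC·C·BA·CAC·BA·CAC
    A ↦ BA
    B ↦ C
    C ↦ CAC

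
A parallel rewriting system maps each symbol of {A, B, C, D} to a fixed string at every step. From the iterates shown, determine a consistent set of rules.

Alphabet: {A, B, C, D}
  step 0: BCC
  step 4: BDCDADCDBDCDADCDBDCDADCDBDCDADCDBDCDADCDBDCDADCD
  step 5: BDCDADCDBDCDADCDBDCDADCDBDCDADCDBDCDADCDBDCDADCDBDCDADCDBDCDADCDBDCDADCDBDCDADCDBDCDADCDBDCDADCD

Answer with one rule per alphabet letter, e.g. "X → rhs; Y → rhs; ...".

A->BD, B->BD, C->AD, D->CD

  step 4 ⇒ step 5: BDCDADCDBDCDADCDBDCDADCDBDCDADCDBDCDADCDBDCDADCD ⇒ BD·CD·AD·CD·BD·CD·AD·CD·BD·CD·AD·CD·BD·CD·AD·CD·BD·CD·AD·CD·BD·CD·AD·CD·BD·CD·AD·CD·BD·CD·AD·CD·BD·CD·AD·CD·BD·CD·AD·CD·BD·CD·AD·CD·BD·CD·AD·CD
    A ↦ BD
    B ↦ BD
    C ↦ AD
    D ↦ CD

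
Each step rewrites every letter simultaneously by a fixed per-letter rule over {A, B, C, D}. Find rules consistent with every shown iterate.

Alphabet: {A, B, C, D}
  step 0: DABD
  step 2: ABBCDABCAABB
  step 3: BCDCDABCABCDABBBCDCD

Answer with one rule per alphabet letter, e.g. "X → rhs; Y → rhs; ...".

  step 2 ⇒ step 3: ABBCDABCAABB ⇒ B·CD·CD·AB·CA·B·CD·AB·B·B·CD·CD
    A ↦ B
    B ↦ CD
    C ↦ AB
    D ↦ CA

A->B, B->CD, C->AB, D->CA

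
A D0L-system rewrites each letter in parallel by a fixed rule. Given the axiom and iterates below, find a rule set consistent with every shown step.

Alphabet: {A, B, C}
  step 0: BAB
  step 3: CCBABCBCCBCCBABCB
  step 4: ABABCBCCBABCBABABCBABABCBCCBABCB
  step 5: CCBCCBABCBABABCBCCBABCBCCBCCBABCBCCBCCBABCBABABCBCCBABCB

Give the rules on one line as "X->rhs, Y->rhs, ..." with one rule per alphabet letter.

A->C, B->CB, C->AB

  step 4 ⇒ step 5: ABABCBCCBABCBABABCBABABCBCCBABCB ⇒ C·CB·C·CB·AB·CB·AB·AB·CB·C·CB·AB·CB·C·CB·C·CB·AB·CB·C·CB·C·CB·AB·CB·AB·AB·CB·C·CB·AB·CB
    A ↦ C
    B ↦ CB
    C ↦ AB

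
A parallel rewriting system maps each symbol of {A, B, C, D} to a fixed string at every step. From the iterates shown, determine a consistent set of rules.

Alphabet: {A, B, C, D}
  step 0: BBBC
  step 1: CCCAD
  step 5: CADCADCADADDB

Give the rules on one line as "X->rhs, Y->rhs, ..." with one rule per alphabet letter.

A->D, B->C, C->AD, D->B

  step 0 ⇒ step 1: BBBC ⇒ C·C·C·AD
    B ↦ C
    C ↦ AD
    A ↦ D  (constrained at step 1)
    D ↦ B  (constrained at step 1)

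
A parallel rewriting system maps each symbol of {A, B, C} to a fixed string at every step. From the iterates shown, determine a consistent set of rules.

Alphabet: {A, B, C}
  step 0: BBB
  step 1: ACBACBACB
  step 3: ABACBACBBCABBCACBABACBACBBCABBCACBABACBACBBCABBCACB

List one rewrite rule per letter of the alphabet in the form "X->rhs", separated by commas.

  step 0 ⇒ step 1: BBB ⇒ ACB·ACB·ACB
    B ↦ ACB
    A ↦ AB  (constrained at step 1)
    C ↦ BC  (constrained at step 1)

A->AB, B->ACB, C->BC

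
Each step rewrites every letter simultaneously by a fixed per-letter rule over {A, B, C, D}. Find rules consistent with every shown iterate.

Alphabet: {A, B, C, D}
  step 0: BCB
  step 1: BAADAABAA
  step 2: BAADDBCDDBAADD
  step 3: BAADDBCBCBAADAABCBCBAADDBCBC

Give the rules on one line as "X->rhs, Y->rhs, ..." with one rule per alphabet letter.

  step 2 ⇒ step 3: BAADDBCDDBAADD ⇒ BAA·D·D·BC·BC·BAA·DAA·BC·BC·BAA·D·D·BC·BC
    A ↦ D
    B ↦ BAA
    C ↦ DAA
    D ↦ BC

A->D, B->BAA, C->DAA, D->BC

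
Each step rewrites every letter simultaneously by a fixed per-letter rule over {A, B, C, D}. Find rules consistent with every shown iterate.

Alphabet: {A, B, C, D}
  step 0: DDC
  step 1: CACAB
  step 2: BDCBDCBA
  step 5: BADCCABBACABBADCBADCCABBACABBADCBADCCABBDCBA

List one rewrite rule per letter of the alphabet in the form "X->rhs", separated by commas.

  step 1 ⇒ step 2: CACAB ⇒ B·DC·B·DC·BA
    A ↦ DC
    B ↦ BA
    C ↦ B
  step 0 ⇒ step 1: DDC ⇒ CA·CA·B
    D ↦ CA

A->DC, B->BA, C->B, D->CA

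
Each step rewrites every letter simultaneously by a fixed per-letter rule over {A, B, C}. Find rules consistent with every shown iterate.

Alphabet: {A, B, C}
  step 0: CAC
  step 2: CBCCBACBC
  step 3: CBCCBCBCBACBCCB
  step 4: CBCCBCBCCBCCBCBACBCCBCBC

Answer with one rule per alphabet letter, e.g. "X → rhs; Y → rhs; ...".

A->BA, B->C, C->CB

  step 3 ⇒ step 4: CBCCBCBCBACBCCB ⇒ CB·C·CB·CB·C·CB·C·CB·C·BA·CB·C·CB·CB·C
    A ↦ BA
    B ↦ C
    C ↦ CB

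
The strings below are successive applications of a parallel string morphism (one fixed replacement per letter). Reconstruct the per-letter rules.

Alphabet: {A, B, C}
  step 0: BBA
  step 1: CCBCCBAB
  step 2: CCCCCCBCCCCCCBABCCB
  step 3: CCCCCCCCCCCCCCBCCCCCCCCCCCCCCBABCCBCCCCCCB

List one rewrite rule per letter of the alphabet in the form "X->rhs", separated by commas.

A->AB, B->CCB, C->CC

  step 2 ⇒ step 3: CCCCCCBCCCCCCBABCCB ⇒ CC·CC·CC·CC·CC·CC·CCB·CC·CC·CC·CC·CC·CC·CCB·AB·CCB·CC·CC·CCB
    A ↦ AB
    B ↦ CCB
    C ↦ CC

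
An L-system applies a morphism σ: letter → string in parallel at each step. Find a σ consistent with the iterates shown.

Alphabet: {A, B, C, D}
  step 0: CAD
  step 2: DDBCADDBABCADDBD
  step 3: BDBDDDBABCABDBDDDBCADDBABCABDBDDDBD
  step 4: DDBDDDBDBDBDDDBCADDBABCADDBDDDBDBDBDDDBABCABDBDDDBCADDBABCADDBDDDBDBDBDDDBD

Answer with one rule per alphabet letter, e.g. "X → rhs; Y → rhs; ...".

A->BCA, B->DD, C->BA, D->BD

  step 3 ⇒ step 4: BDBDDDBABCABDBDDDBCADDBABCABDBDDDBD ⇒ DD·BD·DD·BD·BD·BD·DD·BCA·DD·BA·BCA·DD·BD·DD·BD·BD·BD·DD·BA·BCA·BD·BD·DD·BCA·DD·BA·BCA·DD·BD·DD·BD·BD·BD·DD·BD
    A ↦ BCA
    B ↦ DD
    C ↦ BA
    D ↦ BD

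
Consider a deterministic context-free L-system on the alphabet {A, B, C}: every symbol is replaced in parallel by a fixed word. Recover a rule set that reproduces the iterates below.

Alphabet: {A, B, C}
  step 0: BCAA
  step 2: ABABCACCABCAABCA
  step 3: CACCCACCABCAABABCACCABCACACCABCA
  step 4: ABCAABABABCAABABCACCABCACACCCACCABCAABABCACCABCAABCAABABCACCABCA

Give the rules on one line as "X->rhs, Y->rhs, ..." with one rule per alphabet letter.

A->CA, B->CC, C->AB

  step 3 ⇒ step 4: CACCCACCABCAABABCACCABCACACCABCA ⇒ AB·CA·AB·AB·AB·CA·AB·AB·CA·CC·AB·CA·CA·CC·CA·CC·AB·CA·AB·AB·CA·CC·AB·CA·AB·CA·AB·AB·CA·CC·AB·CA
    A ↦ CA
    B ↦ CC
    C ↦ AB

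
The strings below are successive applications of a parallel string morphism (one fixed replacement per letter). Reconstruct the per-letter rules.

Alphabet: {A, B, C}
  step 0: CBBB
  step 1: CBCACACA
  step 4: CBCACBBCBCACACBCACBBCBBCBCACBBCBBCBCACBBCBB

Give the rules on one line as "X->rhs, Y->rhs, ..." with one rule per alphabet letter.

  step 0 ⇒ step 1: CBBB ⇒ CB·CA·CA·CA
    B ↦ CA
    C ↦ CB
    A ↦ B  (constrained at step 1)

A->B, B->CA, C->CB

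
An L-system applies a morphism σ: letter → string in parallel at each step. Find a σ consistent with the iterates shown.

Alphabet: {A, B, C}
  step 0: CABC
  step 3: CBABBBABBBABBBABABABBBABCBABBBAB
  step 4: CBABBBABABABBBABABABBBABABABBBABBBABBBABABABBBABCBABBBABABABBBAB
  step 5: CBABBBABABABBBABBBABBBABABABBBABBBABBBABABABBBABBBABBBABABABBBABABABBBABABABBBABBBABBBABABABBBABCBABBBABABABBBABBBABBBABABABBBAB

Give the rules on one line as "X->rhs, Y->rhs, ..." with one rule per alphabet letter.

  step 4 ⇒ step 5: CBABBBABABABBBABABABBBABABABBBABBBABBBABABABBBABCBABBBABABABBBAB ⇒ CB·AB·BB·AB·AB·AB·BB·AB·BB·AB·BB·AB·AB·AB·BB·AB·BB·AB·BB·AB·AB·AB·BB·AB·BB·AB·BB·AB·AB·AB·BB·AB·AB·AB·BB·AB·AB·AB·BB·AB·BB·AB·BB·AB·AB·AB·BB·AB·CB·AB·BB·AB·AB·AB·BB·AB·BB·AB·BB·AB·AB·AB·BB·AB
    A ↦ BB
    B ↦ AB
    C ↦ CB

A->BB, B->AB, C->CB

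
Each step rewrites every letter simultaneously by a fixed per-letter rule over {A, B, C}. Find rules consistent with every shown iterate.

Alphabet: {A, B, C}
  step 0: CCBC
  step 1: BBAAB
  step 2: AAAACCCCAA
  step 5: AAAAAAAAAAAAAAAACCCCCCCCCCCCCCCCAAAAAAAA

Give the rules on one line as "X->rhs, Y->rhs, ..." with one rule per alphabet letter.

A->CC, B->AA, C->B

  step 1 ⇒ step 2: BBAAB ⇒ AA·AA·CC·CC·AA
    A ↦ CC
    B ↦ AA
  step 0 ⇒ step 1: CCBC ⇒ B·B·AA·B
    C ↦ B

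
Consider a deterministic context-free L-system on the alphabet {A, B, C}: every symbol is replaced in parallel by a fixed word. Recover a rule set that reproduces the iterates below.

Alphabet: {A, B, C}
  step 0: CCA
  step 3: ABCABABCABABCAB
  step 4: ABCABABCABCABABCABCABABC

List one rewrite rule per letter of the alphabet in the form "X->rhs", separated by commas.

  step 3 ⇒ step 4: ABCABABCABABCAB ⇒ AB·C·AB·AB·C·AB·C·AB·AB·C·AB·C·AB·AB·C
    A ↦ AB
    B ↦ C
    C ↦ AB

A->AB, B->C, C->AB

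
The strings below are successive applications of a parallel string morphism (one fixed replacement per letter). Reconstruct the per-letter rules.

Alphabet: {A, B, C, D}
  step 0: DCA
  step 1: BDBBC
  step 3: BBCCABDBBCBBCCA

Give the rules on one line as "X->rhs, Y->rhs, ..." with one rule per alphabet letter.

A->BC, B->CA, C->B, D->BD

  step 0 ⇒ step 1: DCA ⇒ BD·B·BC
    A ↦ BC
    C ↦ B
    D ↦ BD
    B ↦ CA  (constrained at step 1)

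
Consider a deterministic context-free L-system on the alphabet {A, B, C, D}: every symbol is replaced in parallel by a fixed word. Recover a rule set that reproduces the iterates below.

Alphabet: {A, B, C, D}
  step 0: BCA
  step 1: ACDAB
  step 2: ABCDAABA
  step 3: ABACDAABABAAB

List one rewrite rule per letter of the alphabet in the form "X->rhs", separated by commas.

  step 2 ⇒ step 3: ABCDAABA ⇒ AB·A·CD·A·AB·AB·A·AB
    A ↦ AB
    B ↦ A
    C ↦ CD
    D ↦ A

A->AB, B->A, C->CD, D->A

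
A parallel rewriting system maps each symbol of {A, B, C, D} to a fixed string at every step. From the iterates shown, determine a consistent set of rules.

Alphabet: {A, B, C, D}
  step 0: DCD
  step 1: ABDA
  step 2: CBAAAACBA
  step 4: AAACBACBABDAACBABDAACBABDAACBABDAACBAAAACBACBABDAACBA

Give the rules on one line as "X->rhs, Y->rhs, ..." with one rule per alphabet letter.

  step 1 ⇒ step 2: ABDA ⇒ CBA·AA·A·CBA
    A ↦ CBA
    B ↦ AA
    D ↦ A
  step 0 ⇒ step 1: DCD ⇒ A·BD·A
    C ↦ BD

A->CBA, B->AA, C->BD, D->A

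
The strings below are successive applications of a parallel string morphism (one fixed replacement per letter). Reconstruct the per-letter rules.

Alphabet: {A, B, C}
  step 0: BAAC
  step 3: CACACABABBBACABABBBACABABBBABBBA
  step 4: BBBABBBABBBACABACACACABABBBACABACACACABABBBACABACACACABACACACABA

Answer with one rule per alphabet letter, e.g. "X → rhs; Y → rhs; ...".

  step 3 ⇒ step 4: CACACABABBBACABABBBACABABBBABBBA ⇒ BB·BA·BB·BA·BB·BA·CA·BA·CA·CA·CA·BA·BB·BA·CA·BA·CA·CA·CA·BA·BB·BA·CA·BA·CA·CA·CA·BA·CA·CA·CA·BA
    A ↦ BA
    B ↦ CA
    C ↦ BB

A->BA, B->CA, C->BB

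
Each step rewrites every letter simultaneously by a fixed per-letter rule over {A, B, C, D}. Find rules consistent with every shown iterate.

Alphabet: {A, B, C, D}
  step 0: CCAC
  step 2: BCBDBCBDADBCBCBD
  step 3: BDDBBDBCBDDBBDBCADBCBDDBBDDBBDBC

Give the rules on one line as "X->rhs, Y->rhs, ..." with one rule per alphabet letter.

A->AD, B->BD, C->DB, D->BC

  step 2 ⇒ step 3: BCBDBCBDADBCBCBD ⇒ BD·DB·BD·BC·BD·DB·BD·BC·AD·BC·BD·DB·BD·DB·BD·BC
    A ↦ AD
    B ↦ BD
    C ↦ DB
    D ↦ BC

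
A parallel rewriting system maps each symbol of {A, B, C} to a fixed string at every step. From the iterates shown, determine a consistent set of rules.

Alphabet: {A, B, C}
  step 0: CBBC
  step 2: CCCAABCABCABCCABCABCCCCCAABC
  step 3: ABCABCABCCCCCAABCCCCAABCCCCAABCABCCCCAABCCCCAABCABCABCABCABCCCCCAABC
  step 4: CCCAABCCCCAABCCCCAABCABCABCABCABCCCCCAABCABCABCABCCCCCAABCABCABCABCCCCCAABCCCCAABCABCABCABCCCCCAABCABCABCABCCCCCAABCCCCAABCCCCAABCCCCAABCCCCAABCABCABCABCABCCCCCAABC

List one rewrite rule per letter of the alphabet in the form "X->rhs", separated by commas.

  step 3 ⇒ step 4: ABCABCABCCCCCAABCCCCAABCCCCAABCABCCCCAABCCCCAABCABCABCABCABCCCCCAABC ⇒ C·CCA·ABC·C·CCA·ABC·C·CCA·ABC·ABC·ABC·ABC·ABC·C·C·CCA·ABC·ABC·ABC·ABC·C·C·CCA·ABC·ABC·ABC·ABC·C·C·CCA·ABC·C·CCA·ABC·ABC·ABC·ABC·C·C·CCA·ABC·ABC·ABC·ABC·C·C·CCA·ABC·C·CCA·ABC·C·CCA·ABC·C·CCA·ABC·C·CCA·ABC·ABC·ABC·ABC·ABC·C·C·CCA·ABC
    A ↦ C
    B ↦ CCA
    C ↦ ABC

A->C, B->CCA, C->ABC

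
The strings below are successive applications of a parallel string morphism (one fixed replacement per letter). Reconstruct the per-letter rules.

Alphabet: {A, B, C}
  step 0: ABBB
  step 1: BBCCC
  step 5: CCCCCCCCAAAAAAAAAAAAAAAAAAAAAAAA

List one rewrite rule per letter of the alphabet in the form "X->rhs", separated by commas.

A->BB, B->C, C->AA

  step 0 ⇒ step 1: ABBB ⇒ BB·C·C·C
    A ↦ BB
    B ↦ C
    C ↦ AA  (constrained at step 1)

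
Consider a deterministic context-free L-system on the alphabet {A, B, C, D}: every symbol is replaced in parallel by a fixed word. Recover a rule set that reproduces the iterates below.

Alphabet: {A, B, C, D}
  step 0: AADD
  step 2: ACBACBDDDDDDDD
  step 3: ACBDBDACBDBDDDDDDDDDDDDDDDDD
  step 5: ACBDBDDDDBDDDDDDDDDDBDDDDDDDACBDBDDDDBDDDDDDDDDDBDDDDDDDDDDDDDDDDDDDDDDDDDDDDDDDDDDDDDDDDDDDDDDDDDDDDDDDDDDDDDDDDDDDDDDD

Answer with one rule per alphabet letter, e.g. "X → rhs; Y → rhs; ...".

A->AC, B->DBD, C->B, D->DD

  step 2 ⇒ step 3: ACBACBDDDDDDDD ⇒ AC·B·DBD·AC·B·DBD·DD·DD·DD·DD·DD·DD·DD·DD
    A ↦ AC
    B ↦ DBD
    C ↦ B
    D ↦ DD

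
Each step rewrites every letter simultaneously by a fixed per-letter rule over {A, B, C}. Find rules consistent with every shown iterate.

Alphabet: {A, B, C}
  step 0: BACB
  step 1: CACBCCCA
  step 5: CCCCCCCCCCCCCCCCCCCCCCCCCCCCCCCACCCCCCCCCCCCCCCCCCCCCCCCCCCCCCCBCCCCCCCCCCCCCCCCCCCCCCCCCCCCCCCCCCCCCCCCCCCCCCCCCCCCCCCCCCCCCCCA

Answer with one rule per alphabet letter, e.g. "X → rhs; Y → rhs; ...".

A->CB, B->CA, C->CC

  step 0 ⇒ step 1: BACB ⇒ CA·CB·CC·CA
    A ↦ CB
    B ↦ CA
    C ↦ CC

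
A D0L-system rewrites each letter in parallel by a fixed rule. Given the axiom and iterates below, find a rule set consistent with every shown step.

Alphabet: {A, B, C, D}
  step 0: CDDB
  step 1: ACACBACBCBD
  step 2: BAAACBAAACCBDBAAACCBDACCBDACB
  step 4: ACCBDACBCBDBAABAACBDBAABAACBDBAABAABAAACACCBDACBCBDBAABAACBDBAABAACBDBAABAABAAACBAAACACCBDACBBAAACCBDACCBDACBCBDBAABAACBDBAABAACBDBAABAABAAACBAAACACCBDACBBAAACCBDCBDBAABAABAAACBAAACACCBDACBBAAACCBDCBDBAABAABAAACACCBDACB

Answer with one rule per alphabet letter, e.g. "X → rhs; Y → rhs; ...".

A->BAA, B->CBD, C->AC, D->ACB

  step 1 ⇒ step 2: ACACBACBCBD ⇒ BAA·AC·BAA·AC·CBD·BAA·AC·CBD·AC·CBD·ACB
    A ↦ BAA
    B ↦ CBD
    C ↦ AC
    D ↦ ACB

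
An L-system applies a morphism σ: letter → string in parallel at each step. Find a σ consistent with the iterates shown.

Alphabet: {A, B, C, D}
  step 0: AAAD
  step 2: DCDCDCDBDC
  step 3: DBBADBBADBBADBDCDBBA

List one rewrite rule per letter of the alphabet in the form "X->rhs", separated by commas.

A->B, B->DC, C->BA, D->DB

  step 2 ⇒ step 3: DCDCDCDBDC ⇒ DB·BA·DB·BA·DB·BA·DB·DC·DB·BA
    B ↦ DC
    C ↦ BA
    D ↦ DB
    A ↦ B  (constrained at step 0)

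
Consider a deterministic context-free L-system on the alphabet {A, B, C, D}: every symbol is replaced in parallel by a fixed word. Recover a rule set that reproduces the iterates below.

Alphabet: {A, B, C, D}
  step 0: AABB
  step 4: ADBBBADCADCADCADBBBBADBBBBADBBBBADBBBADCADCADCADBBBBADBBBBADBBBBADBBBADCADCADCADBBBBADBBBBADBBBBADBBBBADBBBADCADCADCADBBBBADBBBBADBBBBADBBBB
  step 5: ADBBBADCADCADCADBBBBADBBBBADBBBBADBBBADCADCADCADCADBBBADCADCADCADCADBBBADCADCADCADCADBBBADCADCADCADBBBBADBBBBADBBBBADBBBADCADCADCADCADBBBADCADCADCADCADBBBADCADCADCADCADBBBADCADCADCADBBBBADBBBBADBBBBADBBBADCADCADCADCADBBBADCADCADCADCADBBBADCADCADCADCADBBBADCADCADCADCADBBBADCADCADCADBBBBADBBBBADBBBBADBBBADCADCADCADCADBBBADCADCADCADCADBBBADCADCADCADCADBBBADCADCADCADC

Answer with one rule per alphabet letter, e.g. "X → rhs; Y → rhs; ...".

A->AD, B->ADC, C->B, D->BBB

  step 4 ⇒ step 5: ADBBBADCADCADCADBBBBADBBBBADBBBBADBBBADCADCADCADBBBBADBBBBADBBBBADBBBADCADCADCADBBBBADBBBBADBBBBADBBBBADBBBADCADCADCADBBBBADBBBBADBBBBADBBBB ⇒ AD·BBB·ADC·ADC·ADC·AD·BBB·B·AD·BBB·B·AD·BBB·B·AD·BBB·ADC·ADC·ADC·ADC·AD·BBB·ADC·ADC·ADC·ADC·AD·BBB·ADC·ADC·ADC·ADC·AD·BBB·ADC·ADC·ADC·AD·BBB·B·AD·BBB·B·AD·BBB·B·AD·BBB·ADC·ADC·ADC·ADC·AD·BBB·ADC·ADC·ADC·ADC·AD·BBB·ADC·ADC·ADC·ADC·AD·BBB·ADC·ADC·ADC·AD·BBB·B·AD·BBB·B·AD·BBB·B·AD·BBB·ADC·ADC·ADC·ADC·AD·BBB·ADC·ADC·ADC·ADC·AD·BBB·ADC·ADC·ADC·ADC·AD·BBB·ADC·ADC·ADC·ADC·AD·BBB·ADC·ADC·ADC·AD·BBB·B·AD·BBB·B·AD·BBB·B·AD·BBB·ADC·ADC·ADC·ADC·AD·BBB·ADC·ADC·ADC·ADC·AD·BBB·ADC·ADC·ADC·ADC·AD·BBB·ADC·ADC·ADC·ADC
    A ↦ AD
    B ↦ ADC
    C ↦ B
    D ↦ BBB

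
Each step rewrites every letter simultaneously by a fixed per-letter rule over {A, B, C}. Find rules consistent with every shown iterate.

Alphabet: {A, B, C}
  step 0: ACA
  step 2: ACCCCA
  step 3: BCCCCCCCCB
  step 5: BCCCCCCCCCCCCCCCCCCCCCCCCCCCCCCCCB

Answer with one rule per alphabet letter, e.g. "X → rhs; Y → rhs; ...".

A->B, B->A, C->CC

  step 2 ⇒ step 3: ACCCCA ⇒ B·CC·CC·CC·CC·B
    A ↦ B
    C ↦ CC
    B ↦ A  (constrained at step 3)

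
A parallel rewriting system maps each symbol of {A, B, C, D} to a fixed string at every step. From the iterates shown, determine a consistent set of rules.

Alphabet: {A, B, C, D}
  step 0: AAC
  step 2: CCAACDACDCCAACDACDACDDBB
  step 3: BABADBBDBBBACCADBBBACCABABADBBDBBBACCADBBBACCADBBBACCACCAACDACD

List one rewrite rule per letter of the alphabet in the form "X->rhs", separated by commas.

A->DBB, B->ACD, C->BA, D->CCA

  step 2 ⇒ step 3: CCAACDACDCCAACDACDACDDBB ⇒ BA·BA·DBB·DBB·BA·CCA·DBB·BA·CCA·BA·BA·DBB·DBB·BA·CCA·DBB·BA·CCA·DBB·BA·CCA·CCA·ACD·ACD
    A ↦ DBB
    B ↦ ACD
    C ↦ BA
    D ↦ CCA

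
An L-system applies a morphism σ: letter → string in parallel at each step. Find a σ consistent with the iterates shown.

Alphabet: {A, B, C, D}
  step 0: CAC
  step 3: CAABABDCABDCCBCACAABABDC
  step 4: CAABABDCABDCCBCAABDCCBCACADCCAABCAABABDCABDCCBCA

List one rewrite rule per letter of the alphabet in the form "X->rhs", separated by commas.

A->AB, B->DC, C->CA, D->CB

  step 3 ⇒ step 4: CAABABDCABDCCBCACAABABDC ⇒ CA·AB·AB·DC·AB·DC·CB·CA·AB·DC·CB·CA·CA·DC·CA·AB·CA·AB·AB·DC·AB·DC·CB·CA
    A ↦ AB
    B ↦ DC
    C ↦ CA
    D ↦ CB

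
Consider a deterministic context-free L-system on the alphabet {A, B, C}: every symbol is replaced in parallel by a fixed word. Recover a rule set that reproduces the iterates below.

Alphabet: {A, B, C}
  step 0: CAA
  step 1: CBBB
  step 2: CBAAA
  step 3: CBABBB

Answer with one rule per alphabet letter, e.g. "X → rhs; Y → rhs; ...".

A->B, B->A, C->CB

  step 2 ⇒ step 3: CBAAA ⇒ CB·A·B·B·B
    A ↦ B
    B ↦ A
    C ↦ CB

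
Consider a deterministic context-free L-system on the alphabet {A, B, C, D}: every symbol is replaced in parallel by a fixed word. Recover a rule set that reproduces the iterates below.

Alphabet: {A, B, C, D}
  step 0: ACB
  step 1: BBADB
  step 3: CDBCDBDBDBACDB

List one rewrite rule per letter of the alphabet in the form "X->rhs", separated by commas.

  step 0 ⇒ step 1: ACB ⇒ BB·A·DB
    A ↦ BB
    B ↦ DB
    C ↦ A
    D ↦ C  (constrained at step 1)

A->BB, B->DB, C->A, D->C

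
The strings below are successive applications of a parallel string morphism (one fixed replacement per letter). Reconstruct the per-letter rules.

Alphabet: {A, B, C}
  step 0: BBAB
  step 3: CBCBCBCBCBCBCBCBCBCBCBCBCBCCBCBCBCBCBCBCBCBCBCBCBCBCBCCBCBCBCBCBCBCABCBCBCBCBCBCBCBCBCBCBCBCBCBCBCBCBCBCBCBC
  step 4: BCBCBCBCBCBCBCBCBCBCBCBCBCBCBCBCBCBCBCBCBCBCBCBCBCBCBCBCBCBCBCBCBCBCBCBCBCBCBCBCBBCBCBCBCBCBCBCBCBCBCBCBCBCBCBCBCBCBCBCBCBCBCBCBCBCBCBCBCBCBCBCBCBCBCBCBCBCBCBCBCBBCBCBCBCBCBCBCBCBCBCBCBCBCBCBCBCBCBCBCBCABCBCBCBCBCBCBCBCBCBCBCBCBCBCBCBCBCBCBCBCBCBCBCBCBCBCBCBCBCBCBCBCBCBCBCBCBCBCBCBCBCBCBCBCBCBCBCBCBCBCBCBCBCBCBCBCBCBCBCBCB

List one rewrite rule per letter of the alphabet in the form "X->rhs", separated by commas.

  step 3 ⇒ step 4: CBCBCBCBCBCBCBCBCBCBCBCBCBCCBCBCBCBCBCBCBCBCBCBCBCBCBCCBCBCBCBCBCBCABCBCBCBCBCBCBCBCBCBCBCBCBCBCBCBCBCBCBCBC ⇒ BCB·CBC·BCB·CBC·BCB·CBC·BCB·CBC·BCB·CBC·BCB·CBC·BCB·CBC·BCB·CBC·BCB·CBC·BCB·CBC·BCB·CBC·BCB·CBC·BCB·CBC·BCB·BCB·CBC·BCB·CBC·BCB·CBC·BCB·CBC·BCB·CBC·BCB·CBC·BCB·CBC·BCB·CBC·BCB·CBC·BCB·CBC·BCB·CBC·BCB·CBC·BCB·CBC·BCB·BCB·CBC·BCB·CBC·BCB·CBC·BCB·CBC·BCB·CBC·BCB·CBC·BCB·CAB·CBC·BCB·CBC·BCB·CBC·BCB·CBC·BCB·CBC·BCB·CBC·BCB·CBC·BCB·CBC·BCB·CBC·BCB·CBC·BCB·CBC·BCB·CBC·BCB·CBC·BCB·CBC·BCB·CBC·BCB·CBC·BCB·CBC·BCB·CBC·BCB·CBC·BCB·CBC·BCB
    A ↦ CAB
    B ↦ CBC
    C ↦ BCB

A->CAB, B->CBC, C->BCB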